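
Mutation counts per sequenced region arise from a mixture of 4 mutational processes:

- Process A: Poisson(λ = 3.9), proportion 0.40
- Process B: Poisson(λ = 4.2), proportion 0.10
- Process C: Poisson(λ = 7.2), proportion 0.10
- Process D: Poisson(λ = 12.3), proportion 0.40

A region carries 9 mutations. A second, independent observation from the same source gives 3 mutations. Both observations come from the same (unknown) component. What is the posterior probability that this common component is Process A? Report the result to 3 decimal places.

P(component k | x) = π_k·f_k(x) / marginal(x), where marginal(x) = Σ_j π_j·f_j(x).
Since both observations come from the same component, the likelihood for component k is f_k(x₁)·f_k(x₂).
  p_A = [e^(−3.9)·3.9^9/9! = 0.0116431] × [0.200122] = 0.00233004
  p_B = [e^(−4.2)·4.2^9/9! = 0.0168052] × [0.185165] = 0.00311174
  p_C = [e^(−7.2)·7.2^9/9! = 0.106982] × [0.0464436] = 0.00496861
  p_D = [e^(−12.3)·12.3^9/9! = 0.0808278] × [0.0014117] = 0.000114105
Weight by the priors:
  π_A·p_A = 0.40 × 0.00233004 = 0.000932017
  π_B·p_B = 0.10 × 0.00311174 = 0.000311174
  π_C·p_C = 0.10 × 0.00496861 = 0.000496861
  π_D·p_D = 0.40 × 0.000114105 = 4.56418e-05
Evidence: 0.000932017 + 0.000311174 + 0.000496861 + 4.56418e-05 = 0.00178569
P(Process A | x) = 0.000932017 / 0.00178569 ≈ 0.522

0.522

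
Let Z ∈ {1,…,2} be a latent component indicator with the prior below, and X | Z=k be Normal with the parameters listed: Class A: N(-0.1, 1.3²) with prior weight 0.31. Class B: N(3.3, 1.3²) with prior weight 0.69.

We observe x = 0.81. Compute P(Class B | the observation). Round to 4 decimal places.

0.3123

Posterior ∝ prior × likelihood, so P(k | x) ∝ π_k f_k(x); normalise over all components.
Component likelihoods at x = 0.81:
  f_A = 0.240195
  f_B = 0.0490139
Weight by the priors:
  π_A·f_A = 0.31 × 0.240195 = 0.0744606
  π_B·f_B = 0.69 × 0.0490139 = 0.0338196
Sum: 0.0744606 + 0.0338196 = 0.10828
So the posterior for Class B is 0.0338196 / 0.10828 ≈ 0.3123.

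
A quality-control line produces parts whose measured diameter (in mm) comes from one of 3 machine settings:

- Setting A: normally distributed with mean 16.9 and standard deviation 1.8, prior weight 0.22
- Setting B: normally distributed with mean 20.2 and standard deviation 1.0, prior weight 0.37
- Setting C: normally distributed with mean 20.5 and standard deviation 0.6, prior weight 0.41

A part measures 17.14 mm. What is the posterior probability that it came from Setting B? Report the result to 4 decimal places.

The responsibility of component k is w_k f_k(x) divided by Σ_j w_j f_j(x).
Evaluate each component's likelihood at the observed value:
  L_A = (1/(1.8·√(2π)))·exp(−(17.14−16.9)²/(2·1.8²)) = 0.221635·exp(-0.00889) = 0.219673
  L_B = (1/(1.0·√(2π)))·exp(−(17.14−20.2)²/(2·1.0²)) = 0.398942·exp(-4.68180) = 0.00369513
  L_C = (1/(0.6·√(2π)))·exp(−(17.14−20.5)²/(2·0.6²)) = 0.664904·exp(-15.68000) = 1.03044e-07
Weight by the priors:
  w_A·L_A = 0.22 × 0.219673 = 0.0483281
  w_B·L_B = 0.37 × 0.00369513 = 0.0013672
  w_C·L_C = 0.41 × 1.03044e-07 = 4.22479e-08
Evidence: 0.0483281 + 0.0013672 + 4.22479e-08 = 0.0496954
P(Setting B | 17.14 mm) ≈ 0.0275

0.0275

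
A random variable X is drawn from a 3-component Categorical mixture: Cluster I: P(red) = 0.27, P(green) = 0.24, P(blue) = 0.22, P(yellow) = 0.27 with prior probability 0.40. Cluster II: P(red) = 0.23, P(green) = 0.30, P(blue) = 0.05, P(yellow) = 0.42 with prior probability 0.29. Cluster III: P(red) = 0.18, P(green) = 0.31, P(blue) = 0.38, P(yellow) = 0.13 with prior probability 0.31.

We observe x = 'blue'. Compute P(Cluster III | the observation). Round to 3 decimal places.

The responsibility of component k is π_k f_k(x) divided by Σ_j π_j f_j(x).
Categorical probabilities:
  f_I = 0.22
  f_II = 0.05
  f_III = 0.38
Prior × likelihood for each component:
  π_I·f_I = 0.40 × 0.22 = 0.088
  π_II·f_II = 0.29 × 0.05 = 0.0145
  π_III·f_III = 0.31 × 0.38 = 0.1178
Marginal: 0.088 + 0.0145 + 0.1178 = 0.2203
P(Cluster III | data) = 0.1178 / 0.2203 ≈ 0.535

0.535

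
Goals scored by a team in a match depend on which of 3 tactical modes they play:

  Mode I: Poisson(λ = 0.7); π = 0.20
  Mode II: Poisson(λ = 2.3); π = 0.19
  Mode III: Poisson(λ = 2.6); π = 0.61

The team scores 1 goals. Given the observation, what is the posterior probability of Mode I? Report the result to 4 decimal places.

0.3008

The responsibility of component k is π_k f_k(x) divided by Σ_j π_j f_j(x).
Evaluate each component's likelihood at the observed value:
  p_I = e^(−0.7)·0.7^1/1! = 0.34761
  p_II = e^(−2.3)·2.3^1/1! = 0.230595
  p_III = e^(−2.6)·2.6^1/1! = 0.193111
Unnormalised posteriors:
  π_I·p_I = 0.20 × 0.34761 = 0.0695219
  π_II·p_II = 0.19 × 0.230595 = 0.0438131
  π_III·p_III = 0.61 × 0.193111 = 0.117798
Marginal: 0.0695219 + 0.0438131 + 0.117798 = 0.231133
Responsibility of Mode I: 0.0695219 / 0.231133 ≈ 0.3008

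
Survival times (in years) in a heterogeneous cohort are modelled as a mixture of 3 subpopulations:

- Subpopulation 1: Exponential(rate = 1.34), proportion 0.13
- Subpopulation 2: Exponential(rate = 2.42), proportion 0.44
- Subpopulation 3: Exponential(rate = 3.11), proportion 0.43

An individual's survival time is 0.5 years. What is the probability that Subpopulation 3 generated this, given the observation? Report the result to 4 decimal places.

The responsibility of component k is P(Z=k) f_k(x) divided by Σ_j P(Z=j) f_j(x).
Evaluate each component's likelihood at the observed value:
  L_1 = 0.685689
  L_2 = 0.721637
  L_3 = 0.656799
Prior × likelihood for each component:
  P(Z=1)·L_1 = 0.13 × 0.685689 = 0.0891396
  P(Z=2)·L_2 = 0.44 × 0.721637 = 0.31752
  P(Z=3)·L_3 = 0.43 × 0.656799 = 0.282424
Evidence: 0.0891396 + 0.31752 + 0.282424 = 0.689084
Responsibility of Subpopulation 3: 0.282424 / 0.689084 ≈ 0.4099

0.4099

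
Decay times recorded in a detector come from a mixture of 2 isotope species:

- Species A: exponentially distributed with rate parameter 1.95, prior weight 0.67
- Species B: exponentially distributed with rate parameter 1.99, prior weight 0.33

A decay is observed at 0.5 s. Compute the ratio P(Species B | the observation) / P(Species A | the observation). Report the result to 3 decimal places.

The posterior odds equal the prior odds times the likelihood ratio: (P(Z=i)/P(Z=j))·(f_i(x)/f_j(x)).
Exponential densities:
  p_A = 1.95·e^(−1.95·0.5) = 1.95·e^(−0.9750) = 0.735525
  p_B = 1.99·e^(−1.99·0.5) = 1.99·e^(−0.9950) = 0.73575
0.242797 / 0.492802 ≈ 0.493

0.493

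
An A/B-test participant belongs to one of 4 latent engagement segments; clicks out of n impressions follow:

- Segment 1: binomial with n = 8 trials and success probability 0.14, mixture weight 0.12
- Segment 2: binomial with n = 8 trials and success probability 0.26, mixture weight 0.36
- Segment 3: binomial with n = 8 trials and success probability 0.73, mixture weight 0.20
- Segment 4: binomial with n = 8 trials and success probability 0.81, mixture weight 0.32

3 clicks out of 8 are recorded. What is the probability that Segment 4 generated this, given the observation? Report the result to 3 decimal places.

0.025

P(component k | x) = w_k·f_k(x) / marginal(x), where marginal(x) = Σ_j w_j·f_j(x).
Component likelihoods at x = 3 clicks out of 8:
  p_1 = C(8,3)·0.14^3·0.86^5 = 56·0.002744·0.470427 = 0.0722877
  p_2 = C(8,3)·0.26^3·0.74^5 = 56·0.017576·0.221901 = 0.218407
  p_3 = C(8,3)·0.73^3·0.27^5 = 56·0.389017·0.00143489 = 0.031259
  p_4 = C(8,3)·0.81^3·0.19^5 = 56·0.531441·0.00024761 = 0.00736904
Multiply by the mixture weights:
  w_1·p_1 = 0.12 × 0.0722877 = 0.00867452
  w_2·p_2 = 0.36 × 0.218407 = 0.0786265
  w_3·p_3 = 0.20 × 0.031259 = 0.00625181
  w_4·p_4 = 0.32 × 0.00736904 = 0.00235809
Normaliser: 0.00867452 + 0.0786265 + 0.00625181 + 0.00235809 = 0.095911
P(Segment 4 | 3 clicks out of 8) ≈ 0.025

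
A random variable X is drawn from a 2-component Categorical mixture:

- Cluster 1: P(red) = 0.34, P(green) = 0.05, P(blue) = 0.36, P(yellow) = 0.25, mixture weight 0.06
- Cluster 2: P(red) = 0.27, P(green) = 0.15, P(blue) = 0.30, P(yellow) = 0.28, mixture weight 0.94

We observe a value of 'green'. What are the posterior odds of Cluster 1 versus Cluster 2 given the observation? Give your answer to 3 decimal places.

0.021

Posterior odds = (P(Z=i) f_i(x)) / (P(Z=j) f_j(x)); the normalising sum cancels.
Component likelihoods at x = 'green':
  f_1 = P(green | comp) = 0.05
  f_2 = P(green | comp) = 0.15
Posterior odds = (P(Z=1)·f_1) / (P(Z=2)·f_2) = (0.06·0.05) / (0.94·0.15) = 0.003 / 0.141 ≈ 0.021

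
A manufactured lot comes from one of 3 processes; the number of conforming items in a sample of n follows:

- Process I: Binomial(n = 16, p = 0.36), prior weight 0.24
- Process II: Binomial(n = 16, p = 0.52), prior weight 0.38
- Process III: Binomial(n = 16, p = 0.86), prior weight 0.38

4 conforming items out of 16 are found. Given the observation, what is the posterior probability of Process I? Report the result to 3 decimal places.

0.821

Posterior ∝ prior × likelihood, so P(k | x) ∝ w_k f_k(x); normalise over all components.
Binomial probabilities:
  p_I = C(16,4)·0.36^4·0.64^12 = 1820·0.0167962·0.00472237 = 0.144358
  p_II = C(16,4)·0.52^4·0.48^12 = 1820·0.0731162·0.000149587 = 0.0199058
  p_III = C(16,4)·0.86^4·0.14^12 = 1820·0.547008·5.66939e-11 = 5.64419e-08
Weight by the priors:
  w_I·p_I = 0.24 × 0.144358 = 0.0346459
  w_II·p_II = 0.38 × 0.0199058 = 0.0075642
  w_III·p_III = 0.38 × 5.64419e-08 = 2.14479e-08
Sum: 0.0346459 + 0.0075642 + 2.14479e-08 = 0.0422102
P(Process I | x) = 0.0346459 / 0.0422102 ≈ 0.821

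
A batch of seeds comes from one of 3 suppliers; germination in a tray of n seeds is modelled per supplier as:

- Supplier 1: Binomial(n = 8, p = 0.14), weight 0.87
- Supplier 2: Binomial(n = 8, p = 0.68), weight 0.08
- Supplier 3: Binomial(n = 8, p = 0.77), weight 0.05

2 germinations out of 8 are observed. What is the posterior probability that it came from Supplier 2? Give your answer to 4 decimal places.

The responsibility of component k is π_k f_k(x) divided by Σ_j π_j f_j(x).
Evaluate each component's likelihood at the observed value:
  f_1 = 0.222026
  f_2 = 0.013902
  f_3 = 0.00245757
Unnormalised posteriors:
  π_1·f_1 = 0.87 × 0.222026 = 0.193163
  π_2·f_2 = 0.08 × 0.013902 = 0.00111216
  π_3·f_3 = 0.05 × 0.00245757 = 0.000122879
Marginal: 0.193163 + 0.00111216 + 0.000122879 = 0.194398
P(Supplier 2 | data) = 0.00111216 / 0.194398 ≈ 0.0057

0.0057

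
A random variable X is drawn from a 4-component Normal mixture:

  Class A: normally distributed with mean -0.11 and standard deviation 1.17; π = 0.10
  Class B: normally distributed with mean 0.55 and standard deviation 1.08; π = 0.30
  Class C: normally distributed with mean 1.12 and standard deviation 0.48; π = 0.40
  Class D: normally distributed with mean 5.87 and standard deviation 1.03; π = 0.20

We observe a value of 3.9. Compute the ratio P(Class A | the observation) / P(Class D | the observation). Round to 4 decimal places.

0.0077

Posterior odds = (π_i f_i(x)) / (π_j f_j(x)); the normalising sum cancels.
Component likelihoods at x = 3.9:
  p_A = (1/(1.17·√(2π)))·exp(−(3.9−-0.11)²/(2·1.17²)) = 0.340976·exp(-5.87337) = 0.000959299
  p_B = (1/(1.08·√(2π)))·exp(−(3.9−0.55)²/(2·1.08²)) = 0.369391·exp(-4.81074) = 0.00300751
  p_C = (1/(0.48·√(2π)))·exp(−(3.9−1.12)²/(2·0.48²)) = 0.831130·exp(-16.77170) = 4.32326e-08
  p_D = (1/(1.03·√(2π)))·exp(−(3.9−5.87)²/(2·1.03²)) = 0.387323·exp(-1.82906) = 0.0621902
Posterior odds = (π_A·p_A) / (π_D·p_D) = (0.10·0.000959299) / (0.20·0.0621902) = 9.59299e-05 / 0.012438 ≈ 0.0077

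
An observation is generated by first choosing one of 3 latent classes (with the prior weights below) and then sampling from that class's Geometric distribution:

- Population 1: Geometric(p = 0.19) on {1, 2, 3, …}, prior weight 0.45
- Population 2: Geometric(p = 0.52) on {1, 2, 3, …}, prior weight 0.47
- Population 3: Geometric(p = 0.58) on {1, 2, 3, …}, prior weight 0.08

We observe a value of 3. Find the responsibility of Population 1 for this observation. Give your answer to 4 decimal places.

0.4652

P(component k | x) = π_k·f_k(x) / marginal(x), where marginal(x) = Σ_j π_j·f_j(x).
Geometric probabilities:
  p_1 = 0.19·(1−0.19)^2 = 0.19·0.6561 = 0.124659
  p_2 = 0.52·(1−0.52)^2 = 0.52·0.2304 = 0.119808
  p_3 = 0.58·(1−0.58)^2 = 0.58·0.1764 = 0.102312
Prior × likelihood for each component:
  π_1·p_1 = 0.45 × 0.124659 = 0.0560966
  π_2·p_2 = 0.47 × 0.119808 = 0.0563098
  π_3·p_3 = 0.08 × 0.102312 = 0.00818496
Denominator: 0.0560966 + 0.0563098 + 0.00818496 = 0.120591
P(Population 1 | data) = 0.0560966 / 0.120591 ≈ 0.4652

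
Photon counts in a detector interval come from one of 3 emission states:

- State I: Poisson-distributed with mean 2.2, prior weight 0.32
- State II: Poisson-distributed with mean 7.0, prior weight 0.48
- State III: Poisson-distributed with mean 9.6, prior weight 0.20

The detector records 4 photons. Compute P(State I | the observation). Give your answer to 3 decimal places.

P(component k | x) = π_k·f_k(x) / marginal(x), where marginal(x) = Σ_j π_j·f_j(x).
Evaluate each component's likelihood at the observed value:
  L_I = 0.108151
  L_II = 0.0912262
  L_III = 0.0239688
Weight by the priors:
  π_I·L_I = 0.32 × 0.108151 = 0.0346084
  π_II·L_II = 0.48 × 0.0912262 = 0.0437886
  π_III·L_III = 0.20 × 0.0239688 = 0.00479376
Marginal: 0.0346084 + 0.0437886 + 0.00479376 = 0.0831907
So the posterior for State I is 0.0346084 / 0.0831907 ≈ 0.416.

0.416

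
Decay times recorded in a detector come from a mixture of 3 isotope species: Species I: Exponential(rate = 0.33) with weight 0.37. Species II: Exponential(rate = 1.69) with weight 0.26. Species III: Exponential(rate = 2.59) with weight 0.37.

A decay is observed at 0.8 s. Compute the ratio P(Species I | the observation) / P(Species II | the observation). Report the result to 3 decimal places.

The posterior odds equal the prior odds times the likelihood ratio: (w_i/w_j)·(f_i(x)/f_j(x)).
Component likelihoods at x = 0.8 s:
  f_I = 0.33·e^(−0.33·0.8) = 0.33·e^(−0.2640) = 0.253431
  f_II = 1.69·e^(−1.69·0.8) = 1.69·e^(−1.3520) = 0.437241
  f_III = 2.59·e^(−2.59·0.8) = 2.59·e^(−2.0720) = 0.326168
Posterior odds = (w_I·f_I) / (w_II·f_II) = (0.37·0.253431) / (0.26·0.437241) = 0.0937696 / 0.113683 ≈ 0.825

0.825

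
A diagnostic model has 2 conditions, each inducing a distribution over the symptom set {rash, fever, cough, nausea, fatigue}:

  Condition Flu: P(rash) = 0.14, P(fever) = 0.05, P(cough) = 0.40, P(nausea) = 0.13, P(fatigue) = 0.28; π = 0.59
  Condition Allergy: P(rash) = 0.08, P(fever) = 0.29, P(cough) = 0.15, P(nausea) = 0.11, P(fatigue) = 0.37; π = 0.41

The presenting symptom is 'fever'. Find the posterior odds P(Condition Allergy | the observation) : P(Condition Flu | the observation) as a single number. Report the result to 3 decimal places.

Since P(k|x) ∝ w_k f_k(x), the posterior odds are w_i f_i(x) / (w_j f_j(x)).
Categorical probabilities:
  f_Flu = P(fever | comp) = 0.05
  f_Allergy = P(fever | comp) = 0.29
Posterior odds = (w_Allergy·f_Allergy) / (w_Flu·f_Flu) = (0.41·0.29) / (0.59·0.05) = 0.1189 / 0.0295 ≈ 4.031

4.031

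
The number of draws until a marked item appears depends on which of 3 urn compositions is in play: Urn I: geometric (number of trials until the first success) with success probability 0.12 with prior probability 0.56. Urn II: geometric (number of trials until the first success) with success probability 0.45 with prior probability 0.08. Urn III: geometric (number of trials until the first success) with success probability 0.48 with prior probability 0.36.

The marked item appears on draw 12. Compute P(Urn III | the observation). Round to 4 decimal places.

0.0078

Posterior ∝ prior × likelihood, so P(k | x) ∝ π_k f_k(x); normalise over all components.
Component likelihoods at x = 12:
  f_I = 0.0294097
  f_II = 0.000626906
  f_III = 0.00036081
Weight by the priors:
  π_I·f_I = 0.56 × 0.0294097 = 0.0164694
  π_II·f_II = 0.08 × 0.000626906 = 5.01524e-05
  π_III·f_III = 0.36 × 0.00036081 = 0.000129891
Denominator: 0.0164694 + 5.01524e-05 + 0.000129891 = 0.0166495
So the posterior for Urn III is 0.000129891 / 0.0166495 ≈ 0.0078.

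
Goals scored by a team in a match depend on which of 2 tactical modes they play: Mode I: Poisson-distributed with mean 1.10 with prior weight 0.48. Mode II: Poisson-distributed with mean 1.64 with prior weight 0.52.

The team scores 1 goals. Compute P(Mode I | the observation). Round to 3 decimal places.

The responsibility of component k is w_k f_k(x) divided by Σ_j w_j f_j(x).
Component likelihoods at x = 1 goals:
  f_I = e^(−1.10)·1.10^1/1! = 0.366158
  f_II = e^(−1.64)·1.64^1/1! = 0.318127
Unnormalised posteriors:
  w_I·f_I = 0.48 × 0.366158 = 0.175756
  w_II·f_II = 0.52 × 0.318127 = 0.165426
Evidence: 0.175756 + 0.165426 = 0.341182
So the posterior for Mode I is 0.175756 / 0.341182 ≈ 0.515.

0.515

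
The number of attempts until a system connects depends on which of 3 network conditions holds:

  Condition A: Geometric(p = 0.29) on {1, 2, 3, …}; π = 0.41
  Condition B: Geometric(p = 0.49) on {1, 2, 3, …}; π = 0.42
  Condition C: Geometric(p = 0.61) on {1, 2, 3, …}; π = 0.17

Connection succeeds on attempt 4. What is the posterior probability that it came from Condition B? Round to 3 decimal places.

P(component k | x) = w_k·f_k(x) / marginal(x), where marginal(x) = Σ_j w_j·f_j(x).
Evaluate each component's likelihood at the observed value:
  p_A = 0.29·(1−0.29)^3 = 0.29·0.357911 = 0.103794
  p_B = 0.49·(1−0.49)^3 = 0.49·0.132651 = 0.064999
  p_C = 0.61·(1−0.61)^3 = 0.61·0.059319 = 0.0361846
Prior × likelihood for each component:
  w_A·p_A = 0.41 × 0.103794 = 0.0425556
  w_B·p_B = 0.42 × 0.064999 = 0.0272996
  w_C·p_C = 0.17 × 0.0361846 = 0.00615138
Sum: 0.0425556 + 0.0272996 + 0.00615138 = 0.0760066
P(Condition B | 4) = 0.0272996 / 0.0760066 ≈ 0.359

0.359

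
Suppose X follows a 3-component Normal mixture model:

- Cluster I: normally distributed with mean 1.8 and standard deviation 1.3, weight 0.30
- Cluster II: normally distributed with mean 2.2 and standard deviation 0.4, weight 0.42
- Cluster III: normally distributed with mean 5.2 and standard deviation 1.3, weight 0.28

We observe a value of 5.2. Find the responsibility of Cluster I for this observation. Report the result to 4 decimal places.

Apply Bayes' rule: the posterior for each component is proportional to its prior times its likelihood at x.
Component likelihoods at x = 5.2:
  p_I = (1/(1.3·√(2π)))·exp(−(5.2−1.8)²/(2·1.3²)) = 0.306879·exp(-3.42012) = 0.0100376
  p_II = (1/(0.4·√(2π)))·exp(−(5.2−2.2)²/(2·0.4²)) = 0.997356·exp(-28.12500) = 6.0858e-13
  p_III = (1/(1.3·√(2π)))·exp(−(5.2−5.2)²/(2·1.3²)) = 0.306879·exp(-0.00000) = 0.306879
Weight by the priors:
  P(Z=I)·p_I = 0.30 × 0.0100376 = 0.00301127
  P(Z=II)·p_II = 0.42 × 6.0858e-13 = 2.55604e-13
  P(Z=III)·p_III = 0.28 × 0.306879 = 0.085926
Sum: 0.00301127 + 2.55604e-13 + 0.085926 = 0.0889373
P(Cluster I | 5.2) ≈ 0.0339

0.0339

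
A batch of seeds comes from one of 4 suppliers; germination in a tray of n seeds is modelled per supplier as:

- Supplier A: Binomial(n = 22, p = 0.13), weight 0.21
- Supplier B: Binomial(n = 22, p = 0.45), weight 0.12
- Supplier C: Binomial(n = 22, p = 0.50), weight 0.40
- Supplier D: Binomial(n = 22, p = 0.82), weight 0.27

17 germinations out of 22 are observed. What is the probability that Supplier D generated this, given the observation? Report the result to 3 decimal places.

0.944

The responsibility of component k is π_k f_k(x) divided by Σ_j π_j f_j(x).
Component likelihoods at x = 17 germinations out of 22:
  L_A = 1.1354e-11
  L_B = 0.00168633
  L_C = 0.00627851
  L_D = 0.170496
Prior × likelihood for each component:
  π_A·L_A = 0.21 × 1.1354e-11 = 2.38435e-12
  π_B·L_B = 0.12 × 0.00168633 = 0.00020236
  π_C·L_C = 0.40 × 0.00627851 = 0.00251141
  π_D·L_D = 0.27 × 0.170496 = 0.046034
Denominator: 2.38435e-12 + 0.00020236 + 0.00251141 + 0.046034 = 0.0487478
So the posterior for Supplier D is 0.046034 / 0.0487478 ≈ 0.944.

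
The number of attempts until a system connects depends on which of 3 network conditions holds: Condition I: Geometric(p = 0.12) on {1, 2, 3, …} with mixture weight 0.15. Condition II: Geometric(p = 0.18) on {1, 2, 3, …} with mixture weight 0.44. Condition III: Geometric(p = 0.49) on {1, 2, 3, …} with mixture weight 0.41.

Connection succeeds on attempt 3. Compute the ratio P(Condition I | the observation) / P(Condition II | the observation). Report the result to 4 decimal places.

Since P(k|x) ∝ π_k f_k(x), the posterior odds are π_i f_i(x) / (π_j f_j(x)).
Geometric probabilities:
  p_I = 0.092928
  p_II = 0.121032
  p_III = 0.127449
Odds = (0.15/0.44) × (0.092928/0.121032) = 0.340909 × 0.767797 ≈ 0.2617

0.2617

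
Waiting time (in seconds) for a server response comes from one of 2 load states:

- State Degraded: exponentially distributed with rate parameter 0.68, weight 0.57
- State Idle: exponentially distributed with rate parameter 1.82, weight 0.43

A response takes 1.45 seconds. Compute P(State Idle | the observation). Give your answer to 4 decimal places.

Apply Bayes' rule: the posterior for each component is proportional to its prior times its likelihood at x.
Exponential densities:
  L_Degraded = 0.68·e^(−0.68·1.45) = 0.68·e^(−0.9860) = 0.253685
  L_Idle = 1.82·e^(−1.82·1.45) = 1.82·e^(−2.6390) = 0.130007
Unnormalised posteriors:
  P(Z=Degraded)·L_Degraded = 0.57 × 0.253685 = 0.1446
  P(Z=Idle)·L_Idle = 0.43 × 0.130007 = 0.0559032
Sum: 0.1446 + 0.0559032 = 0.200504
P(State Idle | data) ≈ 0.2788

0.2788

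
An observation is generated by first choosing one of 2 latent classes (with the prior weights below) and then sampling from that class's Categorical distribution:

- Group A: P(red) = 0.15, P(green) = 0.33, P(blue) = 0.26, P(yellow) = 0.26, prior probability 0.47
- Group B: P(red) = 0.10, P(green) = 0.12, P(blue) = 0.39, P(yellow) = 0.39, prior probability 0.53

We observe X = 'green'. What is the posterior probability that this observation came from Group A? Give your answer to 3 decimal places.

Apply Bayes' rule: the posterior for each component is proportional to its prior times its likelihood at x.
Component likelihoods at x = 'green':
  p_A = P(green | comp) = 0.33
  p_B = P(green | comp) = 0.12
Weight by the priors:
  P(Z=A)·p_A = 0.47 × 0.33 = 0.1551
  P(Z=B)·p_B = 0.53 × 0.12 = 0.0636
Sum: 0.1551 + 0.0636 = 0.2187
So the posterior for Group A is 0.1551 / 0.2187 ≈ 0.709.

0.709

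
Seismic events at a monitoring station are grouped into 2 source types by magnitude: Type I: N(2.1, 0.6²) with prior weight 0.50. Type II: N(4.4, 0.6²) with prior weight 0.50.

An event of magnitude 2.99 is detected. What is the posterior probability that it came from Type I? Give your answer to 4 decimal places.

0.8404

Posterior ∝ prior × likelihood, so P(k | x) ∝ π_k f_k(x); normalise over all components.
Normal densities:
  p_I = 0.221297
  p_II = 0.0420304
Prior × likelihood for each component:
  π_I·p_I = 0.50 × 0.221297 = 0.110648
  π_II·p_II = 0.50 × 0.0420304 = 0.0210152
Marginal: 0.110648 + 0.0210152 = 0.131663
P(Type I | the observation) = 0.110648 / 0.131663 ≈ 0.8404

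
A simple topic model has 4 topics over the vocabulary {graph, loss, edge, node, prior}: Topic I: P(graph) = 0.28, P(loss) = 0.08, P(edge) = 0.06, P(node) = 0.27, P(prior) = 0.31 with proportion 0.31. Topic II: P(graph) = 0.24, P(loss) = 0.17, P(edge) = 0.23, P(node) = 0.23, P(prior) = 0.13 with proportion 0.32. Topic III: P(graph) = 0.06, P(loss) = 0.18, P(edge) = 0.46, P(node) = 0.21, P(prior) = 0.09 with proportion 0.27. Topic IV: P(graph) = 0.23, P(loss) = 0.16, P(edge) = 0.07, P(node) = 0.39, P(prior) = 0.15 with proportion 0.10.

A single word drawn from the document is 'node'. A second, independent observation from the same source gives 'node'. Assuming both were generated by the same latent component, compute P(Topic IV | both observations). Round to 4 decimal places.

Apply Bayes' rule: the posterior for each component is proportional to its prior times its likelihood at x.
Since both observations come from the same component, the likelihood for component k is f_k(x₁)·f_k(x₂).
  f_I = [0.27] × [0.27] = 0.0729
  f_II = [0.23] × [0.23] = 0.0529
  f_III = [0.21] × [0.21] = 0.0441
  f_IV = [0.39] × [0.39] = 0.1521
Weight by the priors:
  P(Z=I)·f_I = 0.31 × 0.0729 = 0.022599
  P(Z=II)·f_II = 0.32 × 0.0529 = 0.016928
  P(Z=III)·f_III = 0.27 × 0.0441 = 0.011907
  P(Z=IV)·f_IV = 0.10 × 0.1521 = 0.01521
Marginal: 0.022599 + 0.016928 + 0.011907 + 0.01521 = 0.066644
So the posterior for Topic IV is 0.01521 / 0.066644 ≈ 0.2282.

0.2282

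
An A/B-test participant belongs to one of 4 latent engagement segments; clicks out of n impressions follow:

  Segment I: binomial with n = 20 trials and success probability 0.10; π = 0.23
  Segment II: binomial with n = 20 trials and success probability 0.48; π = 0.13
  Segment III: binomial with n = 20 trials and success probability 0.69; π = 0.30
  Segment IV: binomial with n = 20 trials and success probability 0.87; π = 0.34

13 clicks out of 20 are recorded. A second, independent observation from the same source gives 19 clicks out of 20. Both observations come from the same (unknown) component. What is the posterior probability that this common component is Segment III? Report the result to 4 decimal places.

Apply Bayes' rule: the posterior for each component is proportional to its prior times its likelihood at x.
Since both observations come from the same component, the likelihood for component k is f_k(x₁)·f_k(x₂).
  L_I = [C(20,13)·0.10^13·0.90^7 = 77520·1e-13·0.478297 = 3.70776e-09] × [1.8e-18] = 6.67396e-27
  L_II = [C(20,13)·0.48^13·0.52^7 = 77520·7.18019e-05·0.0102807 = 0.0572233] × [9.13307e-06] = 5.22625e-07
  L_III = [C(20,13)·0.69^13·0.31^7 = 77520·0.00803597·0.000275126 = 0.171389] × [0.00537681] = 0.000921527
  L_IV = [C(20,13)·0.87^13·0.13^7 = 77520·0.163588·6.27485e-07 = 0.00795733] × [0.184433] = 0.0014676
Prior × likelihood for each component:
  π_I·L_I = 0.23 × 6.67396e-27 = 1.53501e-27
  π_II·L_II = 0.13 × 5.22625e-07 = 6.79412e-08
  π_III·L_III = 0.30 × 0.000921527 = 0.000276458
  π_IV·L_IV = 0.34 × 0.0014676 = 0.000498983
Denominator: 1.53501e-27 + 6.79412e-08 + 0.000276458 + 0.000498983 = 0.000775509
P(Segment III | x₁, x₂) = 0.000276458 / 0.000775509 ≈ 0.3565

0.3565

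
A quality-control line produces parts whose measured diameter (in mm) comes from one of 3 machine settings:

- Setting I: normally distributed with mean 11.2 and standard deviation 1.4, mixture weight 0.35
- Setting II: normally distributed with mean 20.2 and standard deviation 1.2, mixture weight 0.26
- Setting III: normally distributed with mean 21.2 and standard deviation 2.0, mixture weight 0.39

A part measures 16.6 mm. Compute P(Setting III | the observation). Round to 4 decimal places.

0.8443

Apply Bayes' rule: the posterior for each component is proportional to its prior times its likelihood at x.
Normal densities:
  L_I = (1/(1.4·√(2π)))·exp(−(16.6−11.2)²/(2·1.4²)) = 0.284959·exp(-7.43878) = 0.000167557
  L_II = (1/(1.2·√(2π)))·exp(−(16.6−20.2)²/(2·1.2²)) = 0.332452·exp(-4.50000) = 0.00369321
  L_III = (1/(2.0·√(2π)))·exp(−(16.6−21.2)²/(2·2.0²)) = 0.199471·exp(-2.64500) = 0.0141635
Prior × likelihood for each component:
  π_I·L_I = 0.35 × 0.000167557 = 5.8645e-05
  π_II·L_II = 0.26 × 0.00369321 = 0.000960234
  π_III·L_III = 0.39 × 0.0141635 = 0.00552377
Normaliser: 5.8645e-05 + 0.000960234 + 0.00552377 = 0.00654265
P(Setting III | 16.6 mm) ≈ 0.8443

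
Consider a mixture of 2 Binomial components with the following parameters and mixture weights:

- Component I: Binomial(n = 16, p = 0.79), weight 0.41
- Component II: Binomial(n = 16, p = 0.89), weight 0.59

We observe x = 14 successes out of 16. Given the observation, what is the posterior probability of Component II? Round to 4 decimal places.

P(component k | x) = π_k·f_k(x) / marginal(x), where marginal(x) = Σ_j π_j·f_j(x).
Binomial probabilities:
  f_I = C(16,14)·0.79^14·0.21^2 = 120·0.036879·0.0441 = 0.195164
  f_II = C(16,14)·0.89^14·0.11^2 = 120·0.195641·0.0121 = 0.284071
Unnormalised posteriors:
  π_I·f_I = 0.41 × 0.195164 = 0.0800171
  π_II·f_II = 0.59 × 0.284071 = 0.167602
Evidence: 0.0800171 + 0.167602 = 0.247619
P(Component II | 14 successes out of 16) ≈ 0.6769

0.6769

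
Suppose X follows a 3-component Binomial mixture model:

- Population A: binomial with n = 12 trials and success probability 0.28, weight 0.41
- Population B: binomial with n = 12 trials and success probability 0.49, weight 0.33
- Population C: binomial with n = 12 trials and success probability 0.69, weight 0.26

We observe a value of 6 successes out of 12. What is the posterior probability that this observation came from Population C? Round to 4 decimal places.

0.1875

The responsibility of component k is π_k f_k(x) divided by Σ_j π_j f_j(x).
Component likelihoods at x = 6 successes out of 12:
  L_A = C(12,6)·0.28^6·0.72^6 = 924·0.00048189·0.139314 = 0.0620319
  L_B = C(12,6)·0.49^6·0.51^6 = 924·0.0138413·0.0175963 = 0.225045
  L_C = C(12,6)·0.69^6·0.31^6 = 924·0.107918·0.000887504 = 0.0884987
Multiply by the mixture weights:
  π_A·L_A = 0.41 × 0.0620319 = 0.0254331
  π_B·L_B = 0.33 × 0.225045 = 0.0742649
  π_C·L_C = 0.26 × 0.0884987 = 0.0230097
Marginal: 0.0254331 + 0.0742649 + 0.0230097 = 0.122708
P(Population C | the observation) = 0.0230097 / 0.122708 ≈ 0.1875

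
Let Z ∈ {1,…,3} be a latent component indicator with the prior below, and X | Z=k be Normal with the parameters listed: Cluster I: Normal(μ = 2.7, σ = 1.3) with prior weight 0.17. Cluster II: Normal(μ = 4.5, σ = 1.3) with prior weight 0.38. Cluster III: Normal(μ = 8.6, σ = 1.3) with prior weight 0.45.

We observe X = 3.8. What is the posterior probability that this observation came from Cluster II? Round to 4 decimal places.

0.7337

By Bayes' theorem, P(k | x) = w_k f_k(x) / Σ_j w_j f_j(x).
Component likelihoods at x = 3.8:
  p_I = (1/(1.3·√(2π)))·exp(−(3.8−2.7)²/(2·1.3²)) = 0.306879·exp(-0.35799) = 0.214533
  p_II = (1/(1.3·√(2π)))·exp(−(3.8−4.5)²/(2·1.3²)) = 0.306879·exp(-0.14497) = 0.265465
  p_III = (1/(1.3·√(2π)))·exp(−(3.8−8.6)²/(2·1.3²)) = 0.306879·exp(-6.81657) = 0.000336178
Multiply by the mixture weights:
  w_I·p_I = 0.17 × 0.214533 = 0.0364706
  w_II·p_II = 0.38 × 0.265465 = 0.100877
  w_III·p_III = 0.45 × 0.000336178 = 0.00015128
Marginal: 0.0364706 + 0.100877 + 0.00015128 = 0.137499
P(Cluster II | x) ≈ 0.7337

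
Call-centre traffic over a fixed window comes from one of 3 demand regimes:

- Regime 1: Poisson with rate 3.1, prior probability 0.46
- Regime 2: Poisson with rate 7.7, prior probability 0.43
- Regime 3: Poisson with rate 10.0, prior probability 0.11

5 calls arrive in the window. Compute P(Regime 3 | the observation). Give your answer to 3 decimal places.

Apply Bayes' rule: the posterior for each component is proportional to its prior times its likelihood at x.
Evaluate each component's likelihood at the observed value:
  f_1 = 0.107477
  f_2 = 0.102142
  f_3 = 0.0378333
Multiply by the mixture weights:
  π_1·f_1 = 0.46 × 0.107477 = 0.0494393
  π_2·f_2 = 0.43 × 0.102142 = 0.0439211
  π_3·f_3 = 0.11 × 0.0378333 = 0.00416166
Marginal: 0.0494393 + 0.0439211 + 0.00416166 = 0.0975221
P(Regime 3 | x) ≈ 0.043

0.043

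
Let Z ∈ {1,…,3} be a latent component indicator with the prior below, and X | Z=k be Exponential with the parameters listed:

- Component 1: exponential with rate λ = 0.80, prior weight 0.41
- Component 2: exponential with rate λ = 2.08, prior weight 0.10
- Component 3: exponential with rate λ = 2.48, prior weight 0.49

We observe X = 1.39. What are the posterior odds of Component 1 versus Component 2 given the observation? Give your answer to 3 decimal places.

Since P(k|x) ∝ P(Z=k) f_k(x), the posterior odds are P(Z=i) f_i(x) / (P(Z=j) f_j(x)).
Evaluate each component's likelihood at the observed value:
  p_1 = 0.80·e^(−0.80·1.39) = 0.80·e^(−1.1120) = 0.26312
  p_2 = 2.08·e^(−2.08·1.39) = 2.08·e^(−2.8912) = 0.11546
  p_3 = 2.48·e^(−2.48·1.39) = 2.48·e^(−3.4472) = 0.0789499
Posterior odds = (P(Z=1)·p_1) / (P(Z=2)·p_2) = (0.41·0.26312) / (0.10·0.11546) = 0.107879 / 0.011546 ≈ 9.343

9.343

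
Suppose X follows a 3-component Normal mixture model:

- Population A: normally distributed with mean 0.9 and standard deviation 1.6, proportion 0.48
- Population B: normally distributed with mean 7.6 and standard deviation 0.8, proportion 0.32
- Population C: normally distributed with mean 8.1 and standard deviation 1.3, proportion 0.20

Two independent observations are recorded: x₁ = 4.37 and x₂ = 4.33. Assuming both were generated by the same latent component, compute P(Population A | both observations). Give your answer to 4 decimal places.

The responsibility of component k is π_k f_k(x) divided by Σ_j π_j f_j(x).
Since both observations come from the same component, the likelihood for component k is f_k(x₁)·f_k(x₂).
  p_A = [(1/(1.6·√(2π)))·exp(−(4.37−0.9)²/(2·1.6²)) = 0.249339·exp(-2.35174) = 0.0237379] × [0.0250527] = 0.000594699
  p_B = [(1/(0.8·√(2π)))·exp(−(4.37−7.6)²/(2·0.8²)) = 0.498678·exp(-8.15070) = 0.000143885] × [0.000117435] = 1.68971e-08
  p_C = [(1/(1.3·√(2π)))·exp(−(4.37−8.1)²/(2·1.3²)) = 0.306879·exp(-4.11624) = 0.00500386] × [0.00457887] = 2.2912e-05
Prior × likelihood for each component:
  π_A·p_A = 0.48 × 0.000594699 = 0.000285456
  π_B·p_B = 0.32 × 1.68971e-08 = 5.40709e-09
  π_C·p_C = 0.20 × 2.2912e-05 = 4.58241e-06
Sum: 0.000285456 + 5.40709e-09 + 4.58241e-06 = 0.000290043
P(Population A | data) = 0.000285456 / 0.000290043 ≈ 0.9842

0.9842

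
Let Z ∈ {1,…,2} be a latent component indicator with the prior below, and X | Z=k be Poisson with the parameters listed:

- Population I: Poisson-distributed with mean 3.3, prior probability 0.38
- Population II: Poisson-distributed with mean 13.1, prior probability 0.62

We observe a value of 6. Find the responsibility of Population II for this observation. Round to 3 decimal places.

Posterior ∝ prior × likelihood, so P(k | x) ∝ π_k f_k(x); normalise over all components.
Evaluate each component's likelihood at the observed value:
  p_I = 0.0661575
  p_II = 0.0143561
Multiply by the mixture weights:
  π_I·p_I = 0.38 × 0.0661575 = 0.0251399
  π_II·p_II = 0.62 × 0.0143561 = 0.0089008
Evidence: 0.0251399 + 0.0089008 = 0.0340407
P(Population II | data) ≈ 0.261

0.261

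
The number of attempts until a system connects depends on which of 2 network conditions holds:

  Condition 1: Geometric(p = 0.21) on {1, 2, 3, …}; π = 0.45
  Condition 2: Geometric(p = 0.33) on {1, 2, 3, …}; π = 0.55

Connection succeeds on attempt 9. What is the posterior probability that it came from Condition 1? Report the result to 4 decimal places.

The responsibility of component k is π_k f_k(x) divided by Σ_j π_j f_j(x).
Component likelihoods at x = 9:
  p_1 = 0.0318593
  p_2 = 0.0134002
Weight by the priors:
  π_1·p_1 = 0.45 × 0.0318593 = 0.0143367
  π_2·p_2 = 0.55 × 0.0134002 = 0.00737013
Sum: 0.0143367 + 0.00737013 = 0.0217068
Responsibility of Condition 1: 0.0143367 / 0.0217068 ≈ 0.6605

0.6605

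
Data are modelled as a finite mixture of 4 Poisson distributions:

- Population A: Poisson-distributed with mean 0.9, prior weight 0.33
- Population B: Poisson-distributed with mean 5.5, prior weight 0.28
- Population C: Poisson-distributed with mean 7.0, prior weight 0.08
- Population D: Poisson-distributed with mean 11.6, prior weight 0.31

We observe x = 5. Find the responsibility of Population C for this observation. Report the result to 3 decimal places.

By Bayes' theorem, P(k | x) = w_k f_k(x) / Σ_j w_j f_j(x).
Evaluate each component's likelihood at the observed value:
  L_A = 0.00200063
  L_B = 0.171401
  L_C = 0.127717
  L_D = 0.0160433
Unnormalised posteriors:
  w_A·L_A = 0.33 × 0.00200063 = 0.000660207
  w_B·L_B = 0.28 × 0.171401 = 0.0479922
  w_C·L_C = 0.08 × 0.127717 = 0.0102173
  w_D·L_D = 0.31 × 0.0160433 = 0.00497341
Sum: 0.000660207 + 0.0479922 + 0.0102173 + 0.00497341 = 0.0638431
So the posterior for Population C is 0.0102173 / 0.0638431 ≈ 0.160.

0.160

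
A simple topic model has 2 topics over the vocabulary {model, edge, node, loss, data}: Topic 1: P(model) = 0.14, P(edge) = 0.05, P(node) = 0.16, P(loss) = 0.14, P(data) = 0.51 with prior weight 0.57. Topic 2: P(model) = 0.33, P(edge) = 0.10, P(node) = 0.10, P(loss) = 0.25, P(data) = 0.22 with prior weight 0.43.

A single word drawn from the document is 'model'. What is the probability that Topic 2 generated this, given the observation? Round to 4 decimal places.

Apply Bayes' rule: the posterior for each component is proportional to its prior times its likelihood at x.
Component likelihoods at x = 'model':
  L_1 = 0.14
  L_2 = 0.33
Multiply by the mixture weights:
  w_1·L_1 = 0.57 × 0.14 = 0.0798
  w_2·L_2 = 0.43 × 0.33 = 0.1419
Evidence: 0.0798 + 0.1419 = 0.2217
P(Topic 2 | data) ≈ 0.6401

0.6401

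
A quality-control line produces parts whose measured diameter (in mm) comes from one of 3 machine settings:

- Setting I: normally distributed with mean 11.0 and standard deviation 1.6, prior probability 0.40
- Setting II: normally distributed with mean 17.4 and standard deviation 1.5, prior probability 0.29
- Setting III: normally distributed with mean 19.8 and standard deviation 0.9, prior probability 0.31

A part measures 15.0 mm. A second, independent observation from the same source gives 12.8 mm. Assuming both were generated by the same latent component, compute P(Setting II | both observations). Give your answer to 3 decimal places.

Posterior ∝ prior × likelihood, so P(k | x) ∝ π_k f_k(x); normalise over all components.
Since both observations come from the same component, the likelihood for component k is f_k(x₁)·f_k(x₂).
  f_I = [(1/(1.6·√(2π)))·exp(−(15.0−11.0)²/(2·1.6²)) = 0.249339·exp(-3.12500) = 0.0109552] × [0.132423] = 0.00145072
  f_II = [(1/(1.5·√(2π)))·exp(−(15.0−17.4)²/(2·1.5²)) = 0.265962·exp(-1.28000) = 0.0739472] × [0.00241362] = 0.000178481
  f_III = [(1/(0.9·√(2π)))·exp(−(15.0−19.8)²/(2·0.9²)) = 0.443269·exp(-14.22222) = 2.95145e-07] × [3.24041e-14] = 9.5639e-21
Weight by the priors:
  π_I·f_I = 0.40 × 0.00145072 = 0.000580287
  π_II·f_II = 0.29 × 0.000178481 = 5.17594e-05
  π_III·f_III = 0.31 × 9.5639e-21 = 2.96481e-21
Denominator: 0.000580287 + 5.17594e-05 + 2.96481e-21 = 0.000632047
P(Setting II | x₁,x₂) = 5.17594e-05 / 0.000632047 ≈ 0.082

0.082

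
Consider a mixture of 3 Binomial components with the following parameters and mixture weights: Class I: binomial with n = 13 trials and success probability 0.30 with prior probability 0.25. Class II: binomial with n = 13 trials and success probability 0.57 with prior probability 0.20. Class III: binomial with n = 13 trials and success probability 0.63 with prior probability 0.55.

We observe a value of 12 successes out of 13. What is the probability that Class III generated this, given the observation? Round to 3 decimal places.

0.887

Apply Bayes' rule: the posterior for each component is proportional to its prior times its likelihood at x.
Binomial probabilities:
  p_I = C(13,12)·0.30^12·0.70^1 = 13·5.31441e-07·0.7 = 4.83611e-06
  p_II = C(13,12)·0.57^12·0.43^1 = 13·0.00117625·0.43 = 0.00657522
  p_III = C(13,12)·0.63^12·0.37^1 = 13·0.00390919·0.37 = 0.0188032
Weight by the priors:
  π_I·p_I = 0.25 × 4.83611e-06 = 1.20903e-06
  π_II·p_II = 0.20 × 0.00657522 = 0.00131504
  π_III·p_III = 0.55 × 0.0188032 = 0.0103418
Evidence: 1.20903e-06 + 0.00131504 + 0.0103418 = 0.011658
So the posterior for Class III is 0.0103418 / 0.011658 ≈ 0.887.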